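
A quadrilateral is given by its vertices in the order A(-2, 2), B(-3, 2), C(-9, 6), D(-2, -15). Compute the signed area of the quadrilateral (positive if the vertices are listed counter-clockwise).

57.5

Σ = (2) + (0) + (147) + (-34) = 115
Signed area = Σ/2 = 57.5 (positive ⇒ counter-clockwise traversal).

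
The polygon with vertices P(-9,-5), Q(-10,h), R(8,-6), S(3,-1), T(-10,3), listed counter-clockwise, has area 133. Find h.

-10

Write out the shoelace sum; only the two edges meeting at Q involve h:
2·Area = [((-9)·h − (-10)·(-5)) + ((-10)·(-6) − 8·h)] + 86
       = -17·h + 96 = 266
⇒ h = -10.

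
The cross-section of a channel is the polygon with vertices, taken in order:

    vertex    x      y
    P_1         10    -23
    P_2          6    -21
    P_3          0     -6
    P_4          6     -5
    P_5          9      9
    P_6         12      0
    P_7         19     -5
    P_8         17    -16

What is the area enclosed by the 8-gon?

Apply the surveyor's formula: 2A = Σ (x_i·y_{i+1} − x_{i+1}·y_i), indices taken mod 8.
Σ = (-72) + (-36) + (36) + (99) + (-108) + (-60) + (-219) + (-231) = -591
Area = |Σ|/2 = 295.5.

295.5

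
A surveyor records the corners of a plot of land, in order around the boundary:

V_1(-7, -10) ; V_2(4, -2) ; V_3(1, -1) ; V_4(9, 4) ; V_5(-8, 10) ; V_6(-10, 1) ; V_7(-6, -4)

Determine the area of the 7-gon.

Σ = (54) + (-2) + (13) + (122) + (92) + (46) + (32) = 357
Area = |Σ|/2 = 178.5.

178.5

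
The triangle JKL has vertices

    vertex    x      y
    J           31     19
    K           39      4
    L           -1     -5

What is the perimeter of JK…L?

98

|JK| = √((8)² + (-15)²) = √289 = 17
|KL| = √((-40)² + (-9)²) = √1681 = 41
|LJ| = √((32)² + (24)²) = √1600 = 40
Perimeter = 17 + 41 + 40 = 98.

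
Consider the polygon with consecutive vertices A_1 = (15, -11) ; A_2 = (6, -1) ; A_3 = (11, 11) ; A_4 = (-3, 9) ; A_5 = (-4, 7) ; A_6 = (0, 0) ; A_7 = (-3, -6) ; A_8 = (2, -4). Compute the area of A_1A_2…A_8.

Apply the shoelace (surveyor's) formula: 2A = Σ (x_i·y_{i+1} − x_{i+1}·y_i), indices taken mod 8.
Σ = (51) + (77) + (132) + (15) + (0) + (0) + (24) + (38) = 337
Area = |Σ|/2 = 168.5.

168.5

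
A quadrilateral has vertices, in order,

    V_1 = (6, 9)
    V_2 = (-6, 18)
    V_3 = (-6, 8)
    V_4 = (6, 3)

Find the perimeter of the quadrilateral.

44

|V_1V_2| = √((-12)² + (9)²) = √225 = 15
|V_2V_3| = √((0)² + (-10)²) = √100 = 10
|V_3V_4| = √((12)² + (-5)²) = √169 = 13
|V_4V_1| = √((0)² + (6)²) = √36 = 6
Perimeter = 15 + 10 + 13 + 6 = 44.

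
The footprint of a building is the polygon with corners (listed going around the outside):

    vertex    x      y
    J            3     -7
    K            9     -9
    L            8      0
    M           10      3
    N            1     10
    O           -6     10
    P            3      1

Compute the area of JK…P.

Apply the surveyor's formula: 2A = Σ (x_i·y_{i+1} − x_{i+1}·y_i), indices taken mod 7.
Cross-terms: 36, 72, 24, 97, 70, -36, -24  ⇒  Σ = 239
Area = |Σ|/2 = 119.5.

119.5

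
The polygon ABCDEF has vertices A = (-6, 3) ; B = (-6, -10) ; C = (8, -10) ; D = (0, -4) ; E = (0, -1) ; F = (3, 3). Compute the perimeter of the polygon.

|AB| = √((0)² + (-13)²) = √169 = 13
|BC| = √((14)² + (0)²) = √196 = 14
|CD| = √((-8)² + (6)²) = √100 = 10
|DE| = √((0)² + (3)²) = √9 = 3
|EF| = √((3)² + (4)²) = √25 = 5
|FA| = √((-9)² + (0)²) = √81 = 9
Perimeter = 13 + 14 + 10 + 3 + 5 + 9 = 54.

54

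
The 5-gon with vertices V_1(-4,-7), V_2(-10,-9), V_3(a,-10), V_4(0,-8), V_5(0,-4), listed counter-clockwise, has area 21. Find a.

-8

The doubled signed area Σ (x_i y_{i+1} − x_{i+1} y_i) is linear in a.
With a=0 it equals 50; the coefficient of a is 1 (from the two edges through V_3).
So 1·a + 50 = 2·21 = 42 ⇒ a = -8.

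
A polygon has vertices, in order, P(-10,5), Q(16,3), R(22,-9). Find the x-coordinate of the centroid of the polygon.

Apply the shoelace formula. First the cross-terms c_i = x_i·y_{i+1} − x_{i+1}·y_i:
  -110, -210, 20  ⇒  2A = -300, A = -150.
Then Σ (x_i + x_{i+1})·c_i = -8400, so x̄ = -8400 / (6·(-150)) = 28/3.

28/3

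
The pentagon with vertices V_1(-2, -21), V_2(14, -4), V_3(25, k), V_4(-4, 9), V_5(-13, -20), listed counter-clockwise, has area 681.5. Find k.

17

Write out the shoelace sum; only the two edges meeting at V_3 involve k:
2·Area = [(14·k − 25·(-4)) + (25·9 − (-4)·k)] + 732
       = 18·k + 1057 = 1363
⇒ k = 17.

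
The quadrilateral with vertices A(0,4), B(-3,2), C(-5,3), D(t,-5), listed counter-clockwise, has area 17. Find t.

-4

The doubled signed area Σ (x_i y_{i+1} − x_{i+1} y_i) is linear in t.
With t=0 it equals 38; the coefficient of t is 1 (from the two edges through D).
So 1·t + 38 = 2·17 = 34 ⇒ t = -4.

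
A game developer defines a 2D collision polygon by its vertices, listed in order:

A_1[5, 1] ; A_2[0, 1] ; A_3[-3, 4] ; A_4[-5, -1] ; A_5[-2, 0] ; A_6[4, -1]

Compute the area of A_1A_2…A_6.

20

Apply Gauss's area formula: 2A = Σ (x_i·y_{i+1} − x_{i+1}·y_i), indices taken mod 6.
Σ = (5) + (3) + (23) + (-2) + (2) + (9) = 40
Area = |Σ|/2 = 20.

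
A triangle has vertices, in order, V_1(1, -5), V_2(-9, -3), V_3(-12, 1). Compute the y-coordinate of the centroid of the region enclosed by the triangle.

-7/3

Apply the surveyor's formula. First the cross-terms c_i = x_i·y_{i+1} − x_{i+1}·y_i:
  -48, -45, 59  ⇒  2A = -34, A = -17.
Then Σ (y_i + y_{i+1})·c_i = 238, so ȳ = 238 / (6·(-17)) = -7/3.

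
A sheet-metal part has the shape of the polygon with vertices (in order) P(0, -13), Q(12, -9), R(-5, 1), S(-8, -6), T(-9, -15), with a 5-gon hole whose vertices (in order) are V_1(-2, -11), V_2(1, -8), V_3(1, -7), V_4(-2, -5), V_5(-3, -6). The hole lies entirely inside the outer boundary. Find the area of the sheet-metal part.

158.5

Outer boundary:
Cross-terms: 156, -33, 38, 66, 117  ⇒  Σ = 344
Area = |Σ|/2 = 172.
Hole:
Cross-terms: 27, 1, -19, -3, 21  ⇒  Σ = 27
Area = |Σ|/2 = 13.5.
Net area = 172 − 13.5 = 158.5.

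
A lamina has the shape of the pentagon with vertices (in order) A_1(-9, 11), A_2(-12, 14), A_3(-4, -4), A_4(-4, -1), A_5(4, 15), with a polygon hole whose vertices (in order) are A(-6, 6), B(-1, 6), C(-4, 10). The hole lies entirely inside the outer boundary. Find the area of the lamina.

100.5

Outer boundary:
Apply the surveyor's formula: 2A = Σ (x_i·y_{i+1} − x_{i+1}·y_i), indices taken mod 5.
Σ = (6) + (104) + (-12) + (-56) + (179) = 221
Area = |Σ|/2 = 110.5.
Hole:
Σ = (-30) + (14) + (36) = 20
Area = |Σ|/2 = 10.
Net area = 110.5 − 10 = 100.5.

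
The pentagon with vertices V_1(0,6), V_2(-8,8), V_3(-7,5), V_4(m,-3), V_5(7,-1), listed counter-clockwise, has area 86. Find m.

-4

The doubled signed area Σ (x_i y_{i+1} − x_{i+1} y_i) is linear in m.
With m=0 it equals 148; the coefficient of m is -6 (from the two edges through V_4).
So -6·m + 148 = 2·86 = 172 ⇒ m = -4.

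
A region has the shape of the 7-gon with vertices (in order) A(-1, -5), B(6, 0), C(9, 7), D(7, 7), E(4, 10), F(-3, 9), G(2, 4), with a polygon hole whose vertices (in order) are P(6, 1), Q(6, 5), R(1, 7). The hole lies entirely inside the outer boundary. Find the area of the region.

69

Outer boundary:
Σ = (30) + (42) + (14) + (42) + (66) + (-30) + (-6) = 158
Area = |Σ|/2 = 79.
Hole:
Σ = (24) + (37) + (-41) = 20
Area = |Σ|/2 = 10.
Net area = 79 − 10 = 69.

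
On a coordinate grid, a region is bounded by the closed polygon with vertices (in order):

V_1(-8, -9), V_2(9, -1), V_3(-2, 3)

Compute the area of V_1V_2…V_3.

Σ = (89) + (25) + (42) = 156
Area = |Σ|/2 = 78.

78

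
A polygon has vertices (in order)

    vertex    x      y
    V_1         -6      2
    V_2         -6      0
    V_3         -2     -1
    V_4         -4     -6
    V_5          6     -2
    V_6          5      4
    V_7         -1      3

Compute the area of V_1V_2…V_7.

69.5

Apply the shoelace (surveyor's) formula: 2A = Σ (x_i·y_{i+1} − x_{i+1}·y_i), indices taken mod 7.
Σ = (12) + (6) + (8) + (44) + (34) + (19) + (16) = 139
Area = |Σ|/2 = 69.5.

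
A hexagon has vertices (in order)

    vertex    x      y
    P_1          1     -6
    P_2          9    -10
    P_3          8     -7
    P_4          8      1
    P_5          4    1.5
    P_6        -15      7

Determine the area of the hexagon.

P_1→P_2: (1)(-10) − (9)(-6) = 44
P_2→P_3: (9)(-7) − (8)(-10) = 17
P_3→P_4: (8)(1) − (8)(-7) = 64
P_4→P_5: (8)(1.5) − (4)(1) = 8
P_5→P_6: (4)(7) − (-15)(1.5) = 50.5
P_6→P_1: (-15)(-6) − (1)(7) = 83
Σ = 266.5
Area = |Σ|/2 = 133.25.

133.25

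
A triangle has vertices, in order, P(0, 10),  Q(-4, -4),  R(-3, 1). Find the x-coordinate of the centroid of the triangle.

Apply the shoelace formula. First the cross-terms c_i = x_i·y_{i+1} − x_{i+1}·y_i:
  40, -16, -30  ⇒  2A = -6, A = -3.
Then Σ (x_i + x_{i+1})·c_i = 42, so x̄ = 42 / (6·(-3)) = -7/3.

-7/3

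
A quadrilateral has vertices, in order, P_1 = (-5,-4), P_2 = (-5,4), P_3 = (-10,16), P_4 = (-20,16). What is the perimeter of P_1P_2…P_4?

56

|P_1P_2| = √((0)² + (8)²) = √64 = 8
|P_2P_3| = √((-5)² + (12)²) = √169 = 13
|P_3P_4| = √((-10)² + (0)²) = √100 = 10
|P_4P_1| = √((15)² + (-20)²) = √625 = 25
Perimeter = 8 + 13 + 10 + 25 = 56.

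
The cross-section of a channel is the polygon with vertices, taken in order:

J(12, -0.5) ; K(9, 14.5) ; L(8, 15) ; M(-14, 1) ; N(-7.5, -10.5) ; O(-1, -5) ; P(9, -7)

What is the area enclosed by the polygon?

364.25

Cross-terms: 178.5, 19, 218, 154.5, 27, 52, 79.5  ⇒  Σ = 728.5
Area = |Σ|/2 = 364.25.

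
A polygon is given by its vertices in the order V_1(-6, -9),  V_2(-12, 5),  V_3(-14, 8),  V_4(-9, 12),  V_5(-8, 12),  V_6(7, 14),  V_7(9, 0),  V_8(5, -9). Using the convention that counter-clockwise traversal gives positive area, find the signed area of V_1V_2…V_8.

Apply the shoelace (surveyor's) formula: 2A = Σ (x_i·y_{i+1} − x_{i+1}·y_i), indices taken mod 8.
V_1→V_2: (-6)(5) − (-12)(-9) = -138
V_2→V_3: (-12)(8) − (-14)(5) = -26
V_3→V_4: (-14)(12) − (-9)(8) = -96
V_4→V_5: (-9)(12) − (-8)(12) = -12
V_5→V_6: (-8)(14) − (7)(12) = -196
V_6→V_7: (7)(0) − (9)(14) = -126
V_7→V_8: (9)(-9) − (5)(0) = -81
V_8→V_1: (5)(-9) − (-6)(-9) = -99
Σ = -774
Signed area = Σ/2 = -387 (negative ⇒ clockwise traversal).

-387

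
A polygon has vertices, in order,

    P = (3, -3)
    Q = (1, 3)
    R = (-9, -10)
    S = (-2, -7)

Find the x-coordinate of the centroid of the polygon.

Apply Gauss's area formula. First the cross-terms c_i = x_i·y_{i+1} − x_{i+1}·y_i:
  12, 17, 43, 27  ⇒  2A = 99, A = 49.5.
Then Σ (x_i + x_{i+1})·c_i = -534, so x̄ = -534 / (6·49.5) = -178/99.

-178/99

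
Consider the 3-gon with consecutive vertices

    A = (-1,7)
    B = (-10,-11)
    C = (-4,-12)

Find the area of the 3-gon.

58.5

A→B: (-1)(-11) − (-10)(7) = 81
B→C: (-10)(-12) − (-4)(-11) = 76
C→A: (-4)(7) − (-1)(-12) = -40
Σ = 117
Area = |Σ|/2 = 58.5.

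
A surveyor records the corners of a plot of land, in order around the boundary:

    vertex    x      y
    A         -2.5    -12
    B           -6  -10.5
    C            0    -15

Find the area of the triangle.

Cross-terms: -45.75, 90, -37.5  ⇒  Σ = 6.75
Area = |Σ|/2 = 3.375.

3.375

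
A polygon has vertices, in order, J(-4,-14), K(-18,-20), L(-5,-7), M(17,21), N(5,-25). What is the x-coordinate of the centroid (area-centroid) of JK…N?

163/48

Apply the surveyor's formula. First the cross-terms c_i = x_i·y_{i+1} − x_{i+1}·y_i:
  -172, 26, 14, -530, -170  ⇒  2A = -832, A = -416.
Then Σ (x_i + x_{i+1})·c_i = -8476, so x̄ = -8476 / (6·(-416)) = 163/48.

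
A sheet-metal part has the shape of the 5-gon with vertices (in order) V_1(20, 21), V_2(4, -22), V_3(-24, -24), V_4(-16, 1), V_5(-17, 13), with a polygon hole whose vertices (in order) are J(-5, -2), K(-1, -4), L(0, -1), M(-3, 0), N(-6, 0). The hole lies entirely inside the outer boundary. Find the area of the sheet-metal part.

Outer boundary:
Σ = (-524) + (-624) + (-408) + (-191) + (-617) = -2364
Area = |Σ|/2 = 1182.
Hole:
Apply the shoelace (surveyor's) formula: 2A = Σ (x_i·y_{i+1} − x_{i+1}·y_i), indices taken mod 5.
J→K: (-5)(-4) − (-1)(-2) = 18
K→L: (-1)(-1) − (0)(-4) = 1
L→M: (0)(0) − (-3)(-1) = -3
M→N: (-3)(0) − (-6)(0) = 0
N→J: (-6)(-2) − (-5)(0) = 12
Σ = 28
Area = |Σ|/2 = 14.
Net area = 1182 − 14 = 1168.

1168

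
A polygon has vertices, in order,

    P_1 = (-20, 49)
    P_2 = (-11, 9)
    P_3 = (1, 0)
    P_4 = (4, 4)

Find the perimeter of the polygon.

|P_1P_2| = √((9)² + (-40)²) = √1681 = 41
|P_2P_3| = √((12)² + (-9)²) = √225 = 15
|P_3P_4| = √((3)² + (4)²) = √25 = 5
|P_4P_1| = √((-24)² + (45)²) = √2601 = 51
Perimeter = 41 + 15 + 5 + 51 = 112.

112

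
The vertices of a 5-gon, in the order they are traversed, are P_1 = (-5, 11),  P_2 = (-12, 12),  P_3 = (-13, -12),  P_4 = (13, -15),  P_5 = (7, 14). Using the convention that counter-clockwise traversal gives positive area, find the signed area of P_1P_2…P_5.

Apply the shoelace formula: 2A = Σ (x_i·y_{i+1} − x_{i+1}·y_i), indices taken mod 5.
Σ = (72) + (300) + (351) + (287) + (147) = 1157
Signed area = Σ/2 = 578.5 (positive ⇒ counter-clockwise traversal).

578.5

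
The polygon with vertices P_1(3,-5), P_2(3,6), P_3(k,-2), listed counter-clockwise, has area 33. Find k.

-3

Write out the shoelace sum; only the two edges meeting at P_3 involve k:
2·Area = [(3·(-2) − k·6) + (k·(-5) − 3·(-2))] + 33
       = -11·k + 33 = 66
⇒ k = -3.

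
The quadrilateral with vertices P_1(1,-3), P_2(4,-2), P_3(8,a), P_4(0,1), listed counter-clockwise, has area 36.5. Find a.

The doubled signed area Σ (x_i y_{i+1} − x_{i+1} y_i) is linear in a.
With a=0 it equals 33; the coefficient of a is 4 (from the two edges through P_3).
So 4·a + 33 = 2·36.5 = 73 ⇒ a = 10.

10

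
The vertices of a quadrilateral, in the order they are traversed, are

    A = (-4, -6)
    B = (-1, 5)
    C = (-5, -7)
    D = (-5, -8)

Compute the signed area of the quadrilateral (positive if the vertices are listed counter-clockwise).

4.5

Apply Gauss's area formula: 2A = Σ (x_i·y_{i+1} − x_{i+1}·y_i), indices taken mod 4.
Cross-terms: -26, 32, 5, -2  ⇒  Σ = 9
Signed area = Σ/2 = 4.5 (positive ⇒ counter-clockwise traversal).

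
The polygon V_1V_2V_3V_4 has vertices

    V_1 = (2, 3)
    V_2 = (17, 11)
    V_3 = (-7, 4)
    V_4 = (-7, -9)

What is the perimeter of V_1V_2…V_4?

|V_1V_2| = √((15)² + (8)²) = √289 = 17
|V_2V_3| = √((-24)² + (-7)²) = √625 = 25
|V_3V_4| = √((0)² + (-13)²) = √169 = 13
|V_4V_1| = √((9)² + (12)²) = √225 = 15
Perimeter = 17 + 25 + 13 + 15 = 70.

70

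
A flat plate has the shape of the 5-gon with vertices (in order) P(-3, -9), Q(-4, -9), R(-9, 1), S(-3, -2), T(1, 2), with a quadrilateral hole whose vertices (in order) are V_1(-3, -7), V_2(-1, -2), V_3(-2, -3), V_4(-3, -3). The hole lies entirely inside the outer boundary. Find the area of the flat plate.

36.5

Outer boundary:
Apply the shoelace (surveyor's) formula: 2A = Σ (x_i·y_{i+1} − x_{i+1}·y_i), indices taken mod 5.
P→Q: (-3)(-9) − (-4)(-9) = -9
Q→R: (-4)(1) − (-9)(-9) = -85
R→S: (-9)(-2) − (-3)(1) = 21
S→T: (-3)(2) − (1)(-2) = -4
T→P: (1)(-9) − (-3)(2) = -3
Σ = -80
Area = |Σ|/2 = 40.
Hole:
Cross-terms: -1, -1, -3, 12  ⇒  Σ = 7
Area = |Σ|/2 = 3.5.
Net area = 40 − 3.5 = 36.5.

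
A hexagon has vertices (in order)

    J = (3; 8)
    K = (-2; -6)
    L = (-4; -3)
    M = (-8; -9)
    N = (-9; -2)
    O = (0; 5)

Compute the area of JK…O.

Apply Gauss's area formula: 2A = Σ (x_i·y_{i+1} − x_{i+1}·y_i), indices taken mod 6.
Σ = (-2) + (-18) + (12) + (-65) + (-45) + (-15) = -133
Area = |Σ|/2 = 66.5.

66.5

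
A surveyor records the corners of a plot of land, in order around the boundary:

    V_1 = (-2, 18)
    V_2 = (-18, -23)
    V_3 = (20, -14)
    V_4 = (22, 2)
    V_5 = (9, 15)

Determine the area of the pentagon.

Σ = (370) + (712) + (348) + (312) + (192) = 1934
Area = |Σ|/2 = 967.

967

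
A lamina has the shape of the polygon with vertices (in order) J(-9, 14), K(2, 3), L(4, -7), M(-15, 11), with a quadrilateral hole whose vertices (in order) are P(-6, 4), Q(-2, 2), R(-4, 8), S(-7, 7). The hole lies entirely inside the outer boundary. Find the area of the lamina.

Outer boundary:
Apply Gauss's area formula: 2A = Σ (x_i·y_{i+1} − x_{i+1}·y_i), indices taken mod 4.
Cross-terms: -55, -26, -61, -111  ⇒  Σ = -253
Area = |Σ|/2 = 126.5.
Hole:
Apply the shoelace formula: 2A = Σ (x_i·y_{i+1} − x_{i+1}·y_i), indices taken mod 4.
P→Q: (-6)(2) − (-2)(4) = -4
Q→R: (-2)(8) − (-4)(2) = -8
R→S: (-4)(7) − (-7)(8) = 28
S→P: (-7)(4) − (-6)(7) = 14
Σ = 30
Area = |Σ|/2 = 15.
Net area = 126.5 − 15 = 111.5.

111.5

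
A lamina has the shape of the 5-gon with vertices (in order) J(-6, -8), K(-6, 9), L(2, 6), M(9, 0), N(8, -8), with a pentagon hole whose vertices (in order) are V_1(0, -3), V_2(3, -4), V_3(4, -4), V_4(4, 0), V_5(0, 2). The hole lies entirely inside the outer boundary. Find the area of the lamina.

Outer boundary:
Apply the shoelace formula: 2A = Σ (x_i·y_{i+1} − x_{i+1}·y_i), indices taken mod 5.
J→K: (-6)(9) − (-6)(-8) = -102
K→L: (-6)(6) − (2)(9) = -54
L→M: (2)(0) − (9)(6) = -54
M→N: (9)(-8) − (8)(0) = -72
N→J: (8)(-8) − (-6)(-8) = -112
Σ = -394
Area = |Σ|/2 = 197.
Hole:
Apply the surveyor's formula: 2A = Σ (x_i·y_{i+1} − x_{i+1}·y_i), indices taken mod 5.
Σ = (9) + (4) + (16) + (8) + (0) = 37
Area = |Σ|/2 = 18.5.
Net area = 197 − 18.5 = 178.5.

178.5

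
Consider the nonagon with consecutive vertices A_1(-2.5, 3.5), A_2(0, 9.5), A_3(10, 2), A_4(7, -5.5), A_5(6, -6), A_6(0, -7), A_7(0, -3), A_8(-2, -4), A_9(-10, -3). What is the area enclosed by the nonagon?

Apply the surveyor's formula: 2A = Σ (x_i·y_{i+1} − x_{i+1}·y_i), indices taken mod 9.
A_1→A_2: (-2.5)(9.5) − (0)(3.5) = -23.75
A_2→A_3: (0)(2) − (10)(9.5) = -95
A_3→A_4: (10)(-5.5) − (7)(2) = -69
A_4→A_5: (7)(-6) − (6)(-5.5) = -9
A_5→A_6: (6)(-7) − (0)(-6) = -42
A_6→A_7: (0)(-3) − (0)(-7) = 0
A_7→A_8: (0)(-4) − (-2)(-3) = -6
A_8→A_9: (-2)(-3) − (-10)(-4) = -34
A_9→A_1: (-10)(3.5) − (-2.5)(-3) = -42.5
Σ = -321.25
Area = |Σ|/2 = 160.625.

160.625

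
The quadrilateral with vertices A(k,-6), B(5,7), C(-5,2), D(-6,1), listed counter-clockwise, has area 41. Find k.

-6

Write out the shoelace sum; only the two edges meeting at A involve k:
2·Area = [((-6)·(-6) − k·1) + (k·7 − 5·(-6))] + 52
       = 6·k + 118 = 82
⇒ k = -6.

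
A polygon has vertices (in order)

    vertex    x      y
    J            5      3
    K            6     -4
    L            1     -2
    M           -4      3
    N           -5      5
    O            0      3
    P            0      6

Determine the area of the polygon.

J→K: (5)(-4) − (6)(3) = -38
K→L: (6)(-2) − (1)(-4) = -8
L→M: (1)(3) − (-4)(-2) = -5
M→N: (-4)(5) − (-5)(3) = -5
N→O: (-5)(3) − (0)(5) = -15
O→P: (0)(6) − (0)(3) = 0
P→J: (0)(3) − (5)(6) = -30
Σ = -101
Area = |Σ|/2 = 50.5.

50.5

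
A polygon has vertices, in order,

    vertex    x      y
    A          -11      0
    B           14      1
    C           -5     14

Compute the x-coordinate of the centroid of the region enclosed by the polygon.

-2/3

Apply the shoelace formula. First the cross-terms c_i = x_i·y_{i+1} − x_{i+1}·y_i:
  -11, 201, 154  ⇒  2A = 344, A = 172.
Then Σ (x_i + x_{i+1})·c_i = -688, so x̄ = -688 / (6·172) = -2/3.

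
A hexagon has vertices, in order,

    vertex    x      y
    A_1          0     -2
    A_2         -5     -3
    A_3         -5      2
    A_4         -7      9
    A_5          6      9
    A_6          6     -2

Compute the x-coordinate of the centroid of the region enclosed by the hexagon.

Apply the shoelace (surveyor's) formula. First the cross-terms c_i = x_i·y_{i+1} − x_{i+1}·y_i:
  -10, -25, -31, -117, -66, -12  ⇒  2A = -261, A = -130.5.
Then Σ (x_i + x_{i+1})·c_i = -75, so x̄ = -75 / (6·(-130.5)) = 25/261.

25/261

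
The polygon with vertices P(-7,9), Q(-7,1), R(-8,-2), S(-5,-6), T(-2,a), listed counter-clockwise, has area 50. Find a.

Write out the shoelace sum; only the two edges meeting at T involve a:
2·Area = [((-5)·a − (-2)·(-6)) + ((-2)·9 − (-7)·a)] + 116
       = 2·a + 86 = 100
⇒ a = 7.

7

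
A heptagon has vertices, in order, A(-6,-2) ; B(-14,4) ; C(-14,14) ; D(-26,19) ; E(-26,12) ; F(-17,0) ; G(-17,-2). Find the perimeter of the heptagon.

68

|AB| = √((-8)² + (6)²) = √100 = 10
|BC| = √((0)² + (10)²) = √100 = 10
|CD| = √((-12)² + (5)²) = √169 = 13
|DE| = √((0)² + (-7)²) = √49 = 7
|EF| = √((9)² + (-12)²) = √225 = 15
|FG| = √((0)² + (-2)²) = √4 = 2
|GA| = √((11)² + (0)²) = √121 = 11
Perimeter = 10 + 10 + 13 + 7 + 15 + 2 + 11 = 68.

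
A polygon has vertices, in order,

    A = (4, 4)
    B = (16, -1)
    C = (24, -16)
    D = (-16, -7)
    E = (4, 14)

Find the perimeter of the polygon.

110

|AB| = √((12)² + (-5)²) = √169 = 13
|BC| = √((8)² + (-15)²) = √289 = 17
|CD| = √((-40)² + (9)²) = √1681 = 41
|DE| = √((20)² + (21)²) = √841 = 29
|EA| = √((0)² + (-10)²) = √100 = 10
Perimeter = 13 + 17 + 41 + 29 + 10 = 110.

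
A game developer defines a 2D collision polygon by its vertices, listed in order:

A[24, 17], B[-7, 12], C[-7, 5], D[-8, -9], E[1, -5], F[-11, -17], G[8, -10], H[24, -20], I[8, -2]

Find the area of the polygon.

Σ = (407) + (49) + (103) + (49) + (-72) + (246) + (80) + (112) + (184) = 1158
Area = |Σ|/2 = 579.

579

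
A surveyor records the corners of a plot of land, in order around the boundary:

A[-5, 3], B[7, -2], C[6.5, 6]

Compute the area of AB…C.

46.75

Σ = (-11) + (55) + (49.5) = 93.5
Area = |Σ|/2 = 46.75.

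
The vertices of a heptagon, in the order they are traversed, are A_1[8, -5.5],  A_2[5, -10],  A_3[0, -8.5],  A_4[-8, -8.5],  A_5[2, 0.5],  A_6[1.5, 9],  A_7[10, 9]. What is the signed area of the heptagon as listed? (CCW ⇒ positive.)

Apply the shoelace (surveyor's) formula: 2A = Σ (x_i·y_{i+1} − x_{i+1}·y_i), indices taken mod 7.
Cross-terms: -52.5, -42.5, -68, 13, 17.25, -76.5, -127  ⇒  Σ = -336.25
Signed area = Σ/2 = -168.125 (negative ⇒ clockwise traversal).

-168.125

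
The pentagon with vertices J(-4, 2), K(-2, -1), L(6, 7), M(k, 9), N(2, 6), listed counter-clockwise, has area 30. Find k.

4

The doubled signed area Σ (x_i y_{i+1} − x_{i+1} y_i) is linear in k.
With k=0 it equals 64; the coefficient of k is -1 (from the two edges through M).
So -1·k + 64 = 2·30 = 60 ⇒ k = 4.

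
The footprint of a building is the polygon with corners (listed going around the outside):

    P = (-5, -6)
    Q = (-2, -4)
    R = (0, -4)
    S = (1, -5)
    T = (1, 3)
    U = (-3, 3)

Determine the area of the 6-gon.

36.5

Apply the surveyor's formula: 2A = Σ (x_i·y_{i+1} − x_{i+1}·y_i), indices taken mod 6.
Σ = (8) + (8) + (4) + (8) + (12) + (33) = 73
Area = |Σ|/2 = 36.5.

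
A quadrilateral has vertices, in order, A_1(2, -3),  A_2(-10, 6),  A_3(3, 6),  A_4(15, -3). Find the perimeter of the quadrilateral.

56

|A_1A_2| = √((-12)² + (9)²) = √225 = 15
|A_2A_3| = √((13)² + (0)²) = √169 = 13
|A_3A_4| = √((12)² + (-9)²) = √225 = 15
|A_4A_1| = √((-13)² + (0)²) = √169 = 13
Perimeter = 15 + 13 + 15 + 13 = 56.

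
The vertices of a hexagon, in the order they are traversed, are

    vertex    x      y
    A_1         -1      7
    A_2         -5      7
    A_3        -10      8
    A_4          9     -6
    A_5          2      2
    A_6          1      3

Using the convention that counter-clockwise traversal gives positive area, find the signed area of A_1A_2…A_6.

45

Apply the surveyor's formula: 2A = Σ (x_i·y_{i+1} − x_{i+1}·y_i), indices taken mod 6.
Σ = (28) + (30) + (-12) + (30) + (4) + (10) = 90
Signed area = Σ/2 = 45 (positive ⇒ counter-clockwise traversal).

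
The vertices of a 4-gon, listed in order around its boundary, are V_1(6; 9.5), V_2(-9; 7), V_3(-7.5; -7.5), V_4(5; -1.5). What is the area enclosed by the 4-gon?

176.375

Σ = (127.5) + (120) + (48.75) + (56.5) = 352.75
Area = |Σ|/2 = 176.375.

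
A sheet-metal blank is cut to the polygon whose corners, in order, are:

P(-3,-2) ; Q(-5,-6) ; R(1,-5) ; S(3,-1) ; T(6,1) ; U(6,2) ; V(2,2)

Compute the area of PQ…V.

39

Apply the shoelace (surveyor's) formula: 2A = Σ (x_i·y_{i+1} − x_{i+1}·y_i), indices taken mod 7.
Σ = (8) + (31) + (14) + (9) + (6) + (8) + (2) = 78
Area = |Σ|/2 = 39.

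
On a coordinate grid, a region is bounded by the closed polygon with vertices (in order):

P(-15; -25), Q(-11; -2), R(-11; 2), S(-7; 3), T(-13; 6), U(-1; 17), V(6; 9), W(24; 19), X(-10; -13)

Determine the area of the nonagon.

403

Apply the shoelace (surveyor's) formula: 2A = Σ (x_i·y_{i+1} − x_{i+1}·y_i), indices taken mod 9.
Σ = (-245) + (-44) + (-19) + (-3) + (-215) + (-111) + (-102) + (-122) + (55) = -806
Area = |Σ|/2 = 403.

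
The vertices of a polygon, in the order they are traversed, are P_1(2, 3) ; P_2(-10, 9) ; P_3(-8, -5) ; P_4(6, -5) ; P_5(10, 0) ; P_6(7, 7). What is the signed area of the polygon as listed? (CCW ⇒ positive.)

183.5

Apply the shoelace formula: 2A = Σ (x_i·y_{i+1} − x_{i+1}·y_i), indices taken mod 6.
P_1→P_2: (2)(9) − (-10)(3) = 48
P_2→P_3: (-10)(-5) − (-8)(9) = 122
P_3→P_4: (-8)(-5) − (6)(-5) = 70
P_4→P_5: (6)(0) − (10)(-5) = 50
P_5→P_6: (10)(7) − (7)(0) = 70
P_6→P_1: (7)(3) − (2)(7) = 7
Σ = 367
Signed area = Σ/2 = 183.5 (positive ⇒ counter-clockwise traversal).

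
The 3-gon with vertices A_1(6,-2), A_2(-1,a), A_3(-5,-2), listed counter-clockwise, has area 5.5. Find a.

-1

Write out the shoelace sum; only the two edges meeting at A_2 involve a:
2·Area = [(6·a − (-1)·(-2)) + ((-1)·(-2) − (-5)·a)] + 22
       = 11·a + 22 = 11
⇒ a = -1.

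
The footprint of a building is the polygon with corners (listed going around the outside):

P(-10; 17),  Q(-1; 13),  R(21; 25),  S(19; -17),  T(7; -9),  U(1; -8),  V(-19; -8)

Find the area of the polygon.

952.5

Apply the shoelace (surveyor's) formula: 2A = Σ (x_i·y_{i+1} − x_{i+1}·y_i), indices taken mod 7.
P→Q: (-10)(13) − (-1)(17) = -113
Q→R: (-1)(25) − (21)(13) = -298
R→S: (21)(-17) − (19)(25) = -832
S→T: (19)(-9) − (7)(-17) = -52
T→U: (7)(-8) − (1)(-9) = -47
U→V: (1)(-8) − (-19)(-8) = -160
V→P: (-19)(17) − (-10)(-8) = -403
Σ = -1905
Area = |Σ|/2 = 952.5.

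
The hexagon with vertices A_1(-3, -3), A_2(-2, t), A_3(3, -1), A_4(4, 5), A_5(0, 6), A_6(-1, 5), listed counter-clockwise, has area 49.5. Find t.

-6

The doubled signed area Σ (x_i y_{i+1} − x_{i+1} y_i) is linear in t.
With t=0 it equals 63; the coefficient of t is -6 (from the two edges through A_2).
So -6·t + 63 = 2·49.5 = 99 ⇒ t = -6.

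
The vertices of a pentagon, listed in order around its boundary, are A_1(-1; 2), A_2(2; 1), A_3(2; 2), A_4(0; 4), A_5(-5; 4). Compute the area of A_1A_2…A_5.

9.5

Apply Gauss's area formula: 2A = Σ (x_i·y_{i+1} − x_{i+1}·y_i), indices taken mod 5.
Σ = (-5) + (2) + (8) + (20) + (-6) = 19
Area = |Σ|/2 = 9.5.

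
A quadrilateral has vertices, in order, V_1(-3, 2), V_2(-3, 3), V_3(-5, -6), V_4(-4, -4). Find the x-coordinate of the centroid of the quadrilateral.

Apply the surveyor's formula. First the cross-terms c_i = x_i·y_{i+1} − x_{i+1}·y_i:
  -3, 33, -4, -20  ⇒  2A = 6, A = 3.
Then Σ (x_i + x_{i+1})·c_i = -70, so x̄ = -70 / (6·3) = -35/9.

-35/9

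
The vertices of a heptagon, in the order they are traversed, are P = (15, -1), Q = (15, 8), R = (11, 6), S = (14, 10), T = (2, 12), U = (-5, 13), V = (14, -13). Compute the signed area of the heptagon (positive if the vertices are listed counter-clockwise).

230.5

Apply the shoelace (surveyor's) formula: 2A = Σ (x_i·y_{i+1} − x_{i+1}·y_i), indices taken mod 7.
Σ = (135) + (2) + (26) + (148) + (86) + (-117) + (181) = 461
Signed area = Σ/2 = 230.5 (positive ⇒ counter-clockwise traversal).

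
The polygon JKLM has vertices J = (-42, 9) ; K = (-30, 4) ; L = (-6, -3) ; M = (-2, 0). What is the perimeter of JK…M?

|JK| = √((12)² + (-5)²) = √169 = 13
|KL| = √((24)² + (-7)²) = √625 = 25
|LM| = √((4)² + (3)²) = √25 = 5
|MJ| = √((-40)² + (9)²) = √1681 = 41
Perimeter = 13 + 25 + 5 + 41 = 84.

84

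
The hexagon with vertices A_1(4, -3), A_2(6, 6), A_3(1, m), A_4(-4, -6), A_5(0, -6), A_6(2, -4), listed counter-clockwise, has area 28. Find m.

Write out the shoelace sum; only the two edges meeting at A_3 involve m:
2·Area = [(6·m − 1·6) + (1·(-6) − (-4)·m)] + 88
       = 10·m + 76 = 56
⇒ m = -2.

-2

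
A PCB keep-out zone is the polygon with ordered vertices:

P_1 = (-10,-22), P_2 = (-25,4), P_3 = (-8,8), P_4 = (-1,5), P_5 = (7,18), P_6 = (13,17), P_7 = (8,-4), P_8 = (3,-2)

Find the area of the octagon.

618

Apply the surveyor's formula: 2A = Σ (x_i·y_{i+1} − x_{i+1}·y_i), indices taken mod 8.
Σ = (-590) + (-168) + (-32) + (-53) + (-115) + (-188) + (-4) + (-86) = -1236
Area = |Σ|/2 = 618.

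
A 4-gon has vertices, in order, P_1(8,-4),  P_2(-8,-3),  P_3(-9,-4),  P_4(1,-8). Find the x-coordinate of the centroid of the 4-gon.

-0.6

Apply Gauss's area formula. First the cross-terms c_i = x_i·y_{i+1} − x_{i+1}·y_i:
  -56, 5, 76, 60  ⇒  2A = 85, A = 42.5.
Then Σ (x_i + x_{i+1})·c_i = -153, so x̄ = -153 / (6·42.5) = -0.6.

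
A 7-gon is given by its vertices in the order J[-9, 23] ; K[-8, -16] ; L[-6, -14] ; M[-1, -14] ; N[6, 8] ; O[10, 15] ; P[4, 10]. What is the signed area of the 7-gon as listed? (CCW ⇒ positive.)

Apply the surveyor's formula: 2A = Σ (x_i·y_{i+1} − x_{i+1}·y_i), indices taken mod 7.
J→K: (-9)(-16) − (-8)(23) = 328
K→L: (-8)(-14) − (-6)(-16) = 16
L→M: (-6)(-14) − (-1)(-14) = 70
M→N: (-1)(8) − (6)(-14) = 76
N→O: (6)(15) − (10)(8) = 10
O→P: (10)(10) − (4)(15) = 40
P→J: (4)(23) − (-9)(10) = 182
Σ = 722
Signed area = Σ/2 = 361 (positive ⇒ counter-clockwise traversal).

361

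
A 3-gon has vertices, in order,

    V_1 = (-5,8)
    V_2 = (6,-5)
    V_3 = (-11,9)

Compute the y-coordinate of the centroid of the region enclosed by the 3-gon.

Apply the shoelace formula. First the cross-terms c_i = x_i·y_{i+1} − x_{i+1}·y_i:
  -23, -1, -43  ⇒  2A = -67, A = -33.5.
Then Σ (y_i + y_{i+1})·c_i = -804, so ȳ = -804 / (6·(-33.5)) = 4.

4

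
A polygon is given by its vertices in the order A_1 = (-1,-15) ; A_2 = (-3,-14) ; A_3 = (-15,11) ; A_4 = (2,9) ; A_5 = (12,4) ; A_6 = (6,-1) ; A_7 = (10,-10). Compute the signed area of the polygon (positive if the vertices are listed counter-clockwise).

A_1→A_2: (-1)(-14) − (-3)(-15) = -31
A_2→A_3: (-3)(11) − (-15)(-14) = -243
A_3→A_4: (-15)(9) − (2)(11) = -157
A_4→A_5: (2)(4) − (12)(9) = -100
A_5→A_6: (12)(-1) − (6)(4) = -36
A_6→A_7: (6)(-10) − (10)(-1) = -50
A_7→A_1: (10)(-15) − (-1)(-10) = -160
Σ = -777
Signed area = Σ/2 = -388.5 (negative ⇒ clockwise traversal).

-388.5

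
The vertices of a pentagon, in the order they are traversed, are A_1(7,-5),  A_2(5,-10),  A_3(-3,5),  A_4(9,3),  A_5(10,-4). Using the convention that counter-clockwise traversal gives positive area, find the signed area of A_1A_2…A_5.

Apply the shoelace formula: 2A = Σ (x_i·y_{i+1} − x_{i+1}·y_i), indices taken mod 5.
Σ = (-45) + (-5) + (-54) + (-66) + (-22) = -192
Signed area = Σ/2 = -96 (negative ⇒ clockwise traversal).

-96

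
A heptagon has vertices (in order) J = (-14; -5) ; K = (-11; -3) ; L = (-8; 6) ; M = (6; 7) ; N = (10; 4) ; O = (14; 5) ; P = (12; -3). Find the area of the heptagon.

225.5

Σ = (-13) + (-90) + (-92) + (-46) + (-6) + (-102) + (-102) = -451
Area = |Σ|/2 = 225.5.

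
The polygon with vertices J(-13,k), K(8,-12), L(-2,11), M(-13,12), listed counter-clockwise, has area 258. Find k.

-1

The doubled signed area Σ (x_i y_{i+1} − x_{i+1} y_i) is linear in k.
With k=0 it equals 495; the coefficient of k is -21 (from the two edges through J).
So -21·k + 495 = 2·258 = 516 ⇒ k = -1.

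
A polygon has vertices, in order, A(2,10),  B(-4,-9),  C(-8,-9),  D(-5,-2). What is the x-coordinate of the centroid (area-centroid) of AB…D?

-301/89

Apply the shoelace (surveyor's) formula. First the cross-terms c_i = x_i·y_{i+1} − x_{i+1}·y_i:
  22, -36, -29, -46  ⇒  2A = -89, A = -44.5.
Then Σ (x_i + x_{i+1})·c_i = 903, so x̄ = 903 / (6·(-44.5)) = -301/89.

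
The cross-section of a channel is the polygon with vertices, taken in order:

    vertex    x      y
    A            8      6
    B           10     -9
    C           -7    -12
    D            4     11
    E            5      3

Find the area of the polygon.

A→B: (8)(-9) − (10)(6) = -132
B→C: (10)(-12) − (-7)(-9) = -183
C→D: (-7)(11) − (4)(-12) = -29
D→E: (4)(3) − (5)(11) = -43
E→A: (5)(6) − (8)(3) = 6
Σ = -381
Area = |Σ|/2 = 190.5.

190.5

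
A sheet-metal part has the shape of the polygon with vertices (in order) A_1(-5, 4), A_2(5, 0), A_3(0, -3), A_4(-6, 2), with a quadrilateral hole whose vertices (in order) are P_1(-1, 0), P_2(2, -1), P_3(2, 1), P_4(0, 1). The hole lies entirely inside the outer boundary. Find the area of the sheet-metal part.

Outer boundary:
Cross-terms: -20, -15, -18, -14  ⇒  Σ = -67
Area = |Σ|/2 = 33.5.
Hole:
Σ = (1) + (4) + (2) + (1) = 8
Area = |Σ|/2 = 4.
Net area = 33.5 − 4 = 29.5.

29.5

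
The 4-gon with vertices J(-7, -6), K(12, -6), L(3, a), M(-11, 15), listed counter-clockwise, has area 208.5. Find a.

The doubled signed area Σ (x_i y_{i+1} − x_{i+1} y_i) is linear in a.
With a=0 it equals 348; the coefficient of a is 23 (from the two edges through L).
So 23·a + 348 = 2·208.5 = 417 ⇒ a = 3.

3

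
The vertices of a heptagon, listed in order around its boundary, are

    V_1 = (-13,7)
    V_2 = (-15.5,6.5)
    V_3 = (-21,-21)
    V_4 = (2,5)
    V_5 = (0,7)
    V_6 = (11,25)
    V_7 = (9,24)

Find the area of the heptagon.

V_1→V_2: (-13)(6.5) − (-15.5)(7) = 24
V_2→V_3: (-15.5)(-21) − (-21)(6.5) = 462
V_3→V_4: (-21)(5) − (2)(-21) = -63
V_4→V_5: (2)(7) − (0)(5) = 14
V_5→V_6: (0)(25) − (11)(7) = -77
V_6→V_7: (11)(24) − (9)(25) = 39
V_7→V_1: (9)(7) − (-13)(24) = 375
Σ = 774
Area = |Σ|/2 = 387.

387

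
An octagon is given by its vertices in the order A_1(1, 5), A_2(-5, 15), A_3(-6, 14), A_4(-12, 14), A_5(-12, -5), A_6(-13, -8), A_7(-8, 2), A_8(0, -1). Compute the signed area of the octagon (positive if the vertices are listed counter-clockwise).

Apply the shoelace (surveyor's) formula: 2A = Σ (x_i·y_{i+1} − x_{i+1}·y_i), indices taken mod 8.
Σ = (40) + (20) + (84) + (228) + (31) + (-90) + (8) + (1) = 322
Signed area = Σ/2 = 161 (positive ⇒ counter-clockwise traversal).

161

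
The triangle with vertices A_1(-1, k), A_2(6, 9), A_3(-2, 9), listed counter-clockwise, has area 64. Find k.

-7

Write out the shoelace sum; only the two edges meeting at A_1 involve k:
2·Area = [((-2)·k − (-1)·9) + ((-1)·9 − 6·k)] + 72
       = -8·k + 72 = 128
⇒ k = -7.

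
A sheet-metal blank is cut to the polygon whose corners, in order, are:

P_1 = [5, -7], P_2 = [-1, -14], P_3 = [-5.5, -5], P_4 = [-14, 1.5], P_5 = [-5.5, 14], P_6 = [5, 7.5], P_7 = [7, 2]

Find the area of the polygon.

313.875

Apply the surveyor's formula: 2A = Σ (x_i·y_{i+1} − x_{i+1}·y_i), indices taken mod 7.
P_1→P_2: (5)(-14) − (-1)(-7) = -77
P_2→P_3: (-1)(-5) − (-5.5)(-14) = -72
P_3→P_4: (-5.5)(1.5) − (-14)(-5) = -78.25
P_4→P_5: (-14)(14) − (-5.5)(1.5) = -187.75
P_5→P_6: (-5.5)(7.5) − (5)(14) = -111.25
P_6→P_7: (5)(2) − (7)(7.5) = -42.5
P_7→P_1: (7)(-7) − (5)(2) = -59
Σ = -627.75
Area = |Σ|/2 = 313.875.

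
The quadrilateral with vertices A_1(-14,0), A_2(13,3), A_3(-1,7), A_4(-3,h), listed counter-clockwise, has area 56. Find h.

The doubled signed area Σ (x_i y_{i+1} − x_{i+1} y_i) is linear in h.
With h=0 it equals 73; the coefficient of h is 13 (from the two edges through A_4).
So 13·h + 73 = 2·56 = 112 ⇒ h = 3.

3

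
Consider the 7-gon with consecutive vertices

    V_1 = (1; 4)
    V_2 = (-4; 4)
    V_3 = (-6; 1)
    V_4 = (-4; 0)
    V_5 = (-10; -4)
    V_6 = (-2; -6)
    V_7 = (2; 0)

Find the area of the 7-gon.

66

Apply the shoelace formula: 2A = Σ (x_i·y_{i+1} − x_{i+1}·y_i), indices taken mod 7.
V_1→V_2: (1)(4) − (-4)(4) = 20
V_2→V_3: (-4)(1) − (-6)(4) = 20
V_3→V_4: (-6)(0) − (-4)(1) = 4
V_4→V_5: (-4)(-4) − (-10)(0) = 16
V_5→V_6: (-10)(-6) − (-2)(-4) = 52
V_6→V_7: (-2)(0) − (2)(-6) = 12
V_7→V_1: (2)(4) − (1)(0) = 8
Σ = 132
Area = |Σ|/2 = 66.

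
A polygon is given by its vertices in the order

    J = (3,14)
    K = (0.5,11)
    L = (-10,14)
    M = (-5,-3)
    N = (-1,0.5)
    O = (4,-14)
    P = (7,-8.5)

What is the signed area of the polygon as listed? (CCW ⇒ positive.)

218.5

Apply the surveyor's formula: 2A = Σ (x_i·y_{i+1} − x_{i+1}·y_i), indices taken mod 7.
J→K: (3)(11) − (0.5)(14) = 26
K→L: (0.5)(14) − (-10)(11) = 117
L→M: (-10)(-3) − (-5)(14) = 100
M→N: (-5)(0.5) − (-1)(-3) = -5.5
N→O: (-1)(-14) − (4)(0.5) = 12
O→P: (4)(-8.5) − (7)(-14) = 64
P→J: (7)(14) − (3)(-8.5) = 123.5
Σ = 437
Signed area = Σ/2 = 218.5 (positive ⇒ counter-clockwise traversal).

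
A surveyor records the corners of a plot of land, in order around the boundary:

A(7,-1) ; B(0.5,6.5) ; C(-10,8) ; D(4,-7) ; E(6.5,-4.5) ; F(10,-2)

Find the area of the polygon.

Cross-terms: 46, 69, 38, 27.5, 32, 4  ⇒  Σ = 216.5
Area = |Σ|/2 = 108.25.

108.25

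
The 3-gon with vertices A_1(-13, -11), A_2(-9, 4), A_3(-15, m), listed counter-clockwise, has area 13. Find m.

The doubled signed area Σ (x_i y_{i+1} − x_{i+1} y_i) is linear in m.
With m=0 it equals 74; the coefficient of m is 4 (from the two edges through A_3).
So 4·m + 74 = 2·13 = 26 ⇒ m = -12.

-12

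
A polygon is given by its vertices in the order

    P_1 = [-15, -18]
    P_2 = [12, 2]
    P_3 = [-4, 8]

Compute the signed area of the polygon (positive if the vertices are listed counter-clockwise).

241

Apply Gauss's area formula: 2A = Σ (x_i·y_{i+1} − x_{i+1}·y_i), indices taken mod 3.
P_1→P_2: (-15)(2) − (12)(-18) = 186
P_2→P_3: (12)(8) − (-4)(2) = 104
P_3→P_1: (-4)(-18) − (-15)(8) = 192
Σ = 482
Signed area = Σ/2 = 241 (positive ⇒ counter-clockwise traversal).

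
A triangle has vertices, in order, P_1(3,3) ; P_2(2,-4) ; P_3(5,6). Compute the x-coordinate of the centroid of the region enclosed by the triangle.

Apply the surveyor's formula. First the cross-terms c_i = x_i·y_{i+1} − x_{i+1}·y_i:
  -18, 32, -3  ⇒  2A = 11, A = 5.5.
Then Σ (x_i + x_{i+1})·c_i = 110, so x̄ = 110 / (6·5.5) = 10/3.

10/3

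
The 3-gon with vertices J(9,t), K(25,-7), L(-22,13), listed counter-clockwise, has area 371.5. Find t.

-16

The doubled signed area Σ (x_i y_{i+1} − x_{i+1} y_i) is linear in t.
With t=0 it equals -9; the coefficient of t is -47 (from the two edges through J).
So -47·t + -9 = 2·371.5 = 743 ⇒ t = -16.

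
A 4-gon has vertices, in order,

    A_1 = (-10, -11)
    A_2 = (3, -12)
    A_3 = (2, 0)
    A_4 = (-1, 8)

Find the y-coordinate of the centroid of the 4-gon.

-988/213

Apply the shoelace (surveyor's) formula. First the cross-terms c_i = x_i·y_{i+1} − x_{i+1}·y_i:
  153, 24, 16, 91  ⇒  2A = 284, A = 142.
Then Σ (y_i + y_{i+1})·c_i = -3952, so ȳ = -3952 / (6·142) = -988/213.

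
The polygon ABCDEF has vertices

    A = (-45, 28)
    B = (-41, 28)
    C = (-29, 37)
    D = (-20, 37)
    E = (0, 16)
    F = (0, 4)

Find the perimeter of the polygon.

120

|AB| = √((4)² + (0)²) = √16 = 4
|BC| = √((12)² + (9)²) = √225 = 15
|CD| = √((9)² + (0)²) = √81 = 9
|DE| = √((20)² + (-21)²) = √841 = 29
|EF| = √((0)² + (-12)²) = √144 = 12
|FA| = √((-45)² + (24)²) = √2601 = 51
Perimeter = 4 + 15 + 9 + 29 + 12 + 51 = 120.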